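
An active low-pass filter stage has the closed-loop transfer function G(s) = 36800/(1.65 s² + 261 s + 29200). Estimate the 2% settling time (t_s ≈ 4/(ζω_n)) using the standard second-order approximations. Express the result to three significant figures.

Dividing through by 1.65: denominator becomes s² + 158.2 s + 17700.
So ω_n = √17700 = 133 rad/s and ζ = 158.2/(2·133) = 0.595.
t_s ≈ 4/(ζω_n) = 0.0506 s.

t_s ≈ 0.0506 s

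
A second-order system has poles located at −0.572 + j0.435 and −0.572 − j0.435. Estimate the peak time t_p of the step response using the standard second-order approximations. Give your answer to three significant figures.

t_p = π/ω_d with ω_d = 0.435 (the imaginary part), so t_p = 7.22 s.

t_p ≈ 7.22 s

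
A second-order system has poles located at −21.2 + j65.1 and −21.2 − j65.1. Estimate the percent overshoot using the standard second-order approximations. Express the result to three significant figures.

%OS ≈ 35.9%

The poles are at −σ ± jω_d with σ = 21.2 and ω_d = 65.1, so ω_n = √(σ²+ω_d²) = 68.5 rad/s and ζ = σ/ω_n = 0.310.
Overshoot: exp(−π·0.310/√(1−0.310²)) = 0.359, i.e. 35.9%.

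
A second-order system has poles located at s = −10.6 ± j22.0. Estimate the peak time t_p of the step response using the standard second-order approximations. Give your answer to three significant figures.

t_p = π/ω_d with ω_d = 22.0 (the imaginary part), so t_p = 0.143 s.

t_p ≈ 0.143 s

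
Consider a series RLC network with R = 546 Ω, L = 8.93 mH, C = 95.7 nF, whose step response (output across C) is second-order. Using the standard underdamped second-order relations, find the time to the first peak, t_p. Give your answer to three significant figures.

For a series RLC circuit (capacitor voltage as output), ω_n = 1/√(LC) = 1/√(8.93 mH · 95.7 nF) = 34200 rad/s.
ζ = (R/2)·√(C/L) = (546/2)·√(95.7 nF/8.93 mH) = 0.894.
ω_d = 34200·√(1 − 0.894²) = 15300 rad/s. t_p = π/ω_d = 0.000205 s.

t_p ≈ 0.000205 s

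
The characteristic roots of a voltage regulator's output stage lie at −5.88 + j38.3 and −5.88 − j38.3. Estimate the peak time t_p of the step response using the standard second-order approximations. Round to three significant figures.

t_p ≈ 0.0820 s

t_p = π/ω_d with ω_d = 38.3 (the imaginary part), so t_p = 0.0820 s.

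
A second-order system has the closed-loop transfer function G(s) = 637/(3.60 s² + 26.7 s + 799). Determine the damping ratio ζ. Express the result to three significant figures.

Dividing through by 3.60: denominator becomes s² + 7.417 s + 221.9.
So ω_n = √221.9 = 14.9 rad/s and ζ = 7.417/(2·14.9) = 0.249.

ζ ≈ 0.249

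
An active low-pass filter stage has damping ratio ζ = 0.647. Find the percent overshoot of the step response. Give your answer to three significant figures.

For an underdamped second-order system, %OS = 100·exp(−πζ/√(1−ζ²)).
πζ/√(1−ζ²) = π·0.647/√(1−0.419) = 2.666, so %OS = 100·e^(−2.666) = 6.95%.

%OS ≈ 6.95%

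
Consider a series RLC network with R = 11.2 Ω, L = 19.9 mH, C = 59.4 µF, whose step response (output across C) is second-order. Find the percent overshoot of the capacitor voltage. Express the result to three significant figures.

For a series RLC circuit (capacitor voltage as output), ω_n = 1/√(LC) = 1/√(19.9 mH · 59.4 µF) = 920 rad/s.
ζ = (R/2)·√(C/L) = (11.2/2)·√(59.4 µF/19.9 mH) = 0.306.
Overshoot: exp(−π·0.306/√(1−0.306²)) = 0.364, i.e. 36.4%.

%OS ≈ 36.4%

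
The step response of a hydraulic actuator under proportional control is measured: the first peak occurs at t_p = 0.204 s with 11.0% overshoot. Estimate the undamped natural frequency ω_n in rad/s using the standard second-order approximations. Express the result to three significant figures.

ω_n ≈ 18.8 rad/s

From the overshoot, ζ = −ln(OS)/√(π²+ln²(OS)) = 0.575.
From t_p = π/ω_d, ω_d = π/0.204 = 15.4 rad/s, so ω_n = ω_d/√(1−ζ²) = 18.8 rad/s.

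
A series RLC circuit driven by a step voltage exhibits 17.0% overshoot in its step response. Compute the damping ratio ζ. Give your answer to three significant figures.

ζ ≈ 0.491

ζ = −ln(OS)/√(π² + (ln OS)²). With OS = 0.170, ln OS = −1.772 and ζ = 1.772/3.607 = 0.491.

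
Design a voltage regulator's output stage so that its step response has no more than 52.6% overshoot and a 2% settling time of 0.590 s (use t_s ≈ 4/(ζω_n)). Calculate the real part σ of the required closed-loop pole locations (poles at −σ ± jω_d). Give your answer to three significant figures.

The settling-time spec alone fixes σ = ζω_n = 4/t_s = 4/0.590 = 6.78.
(Overshoot then fixes ζ = 0.200 and hence ω_d = σ·√(1−ζ²)/ζ = 33.2 rad/s.)

σ ≈ 6.78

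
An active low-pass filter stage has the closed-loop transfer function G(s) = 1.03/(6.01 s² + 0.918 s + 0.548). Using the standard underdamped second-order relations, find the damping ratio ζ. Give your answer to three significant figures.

Dividing through by 6.01: denominator becomes s² + 0.1527 s + 0.09118.
So ω_n = √0.09118 = 0.302 rad/s and ζ = 0.1527/(2·0.302) = 0.253.

ζ ≈ 0.253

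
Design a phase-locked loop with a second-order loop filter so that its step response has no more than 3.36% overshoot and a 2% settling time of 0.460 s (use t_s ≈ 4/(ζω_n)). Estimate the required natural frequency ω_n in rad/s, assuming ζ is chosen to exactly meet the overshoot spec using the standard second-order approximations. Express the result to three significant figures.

ω_n ≈ 11.9 rad/s

Inverting the overshoot relation: ζ = |ln 0.0336|/√(π² + ln²0.0336) = 0.734.
Then ω_n = 4/(ζ t_s) = 4/(0.734 × 0.460) = 11.9 rad/s.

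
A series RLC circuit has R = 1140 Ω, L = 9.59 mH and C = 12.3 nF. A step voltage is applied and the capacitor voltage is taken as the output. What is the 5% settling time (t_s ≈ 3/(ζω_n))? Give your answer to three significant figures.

t_s ≈ 0.0000505 s

For a series RLC circuit (capacitor voltage as output), ω_n = 1/√(LC) = 1/√(9.59 mH · 12.3 nF) = 92100 rad/s.
ζ = (R/2)·√(C/L) = (1140/2)·√(12.3 nF/9.59 mH) = 0.646.
t_s ≈ 3/(ζω_n) = 0.0000505 s.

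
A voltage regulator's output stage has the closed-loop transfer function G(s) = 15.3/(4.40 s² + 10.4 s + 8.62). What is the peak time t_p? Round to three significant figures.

t_p ≈ 4.19 s

Dividing through by 4.40: denominator becomes s² + 2.364 s + 1.959.
So ω_n = √1.959 = 1.40 rad/s and ζ = 2.364/(2·1.40) = 0.844.
The damped frequency ω_d = ω_n√(1−ζ²) = 0.750 rad/s. t_p = π/ω_d = 4.19 s.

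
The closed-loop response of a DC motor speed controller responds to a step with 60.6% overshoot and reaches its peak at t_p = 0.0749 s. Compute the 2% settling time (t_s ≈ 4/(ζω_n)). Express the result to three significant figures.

The overshoot fixes ζ = −ln(OS)/√(π²+ln²(OS)) = 0.157.
t_p = π/ω_d ⇒ ω_d = 41.9 rad/s; then ω_n = ω_d/√(1−ζ²) = 42.5 rad/s.
t_s ≈ 4/(ζω_n) = 4/(0.157·42.5) = 0.598 s.

t_s ≈ 0.598 s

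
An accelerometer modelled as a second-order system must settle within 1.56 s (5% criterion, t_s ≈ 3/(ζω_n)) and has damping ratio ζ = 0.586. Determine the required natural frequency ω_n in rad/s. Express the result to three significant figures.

Rearranging t_s ≈ 3/(ζω_n) gives ω_n = 3/(ζ·t_s) = 3/(0.586 × 1.56) = 3.28 rad/s.

ω_n ≈ 3.28 rad/s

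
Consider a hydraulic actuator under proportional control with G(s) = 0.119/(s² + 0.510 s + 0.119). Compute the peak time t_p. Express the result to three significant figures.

t_p ≈ 13.5 s

ω_n = √0.119 = 0.345 rad/s; ζ = 0.510/(2·0.345) = 0.739.
ω_d = 0.345·√(1 − 0.739²) = 0.232 rad/s. Then t_p = π/ω_d = 13.5 s.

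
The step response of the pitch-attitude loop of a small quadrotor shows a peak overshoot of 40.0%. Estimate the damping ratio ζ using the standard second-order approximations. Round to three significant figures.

ζ = −ln(OS)/√(π² + (ln OS)²). With OS = 0.400, ln OS = −0.9163 and ζ = 0.9163/3.272 = 0.280.

ζ ≈ 0.280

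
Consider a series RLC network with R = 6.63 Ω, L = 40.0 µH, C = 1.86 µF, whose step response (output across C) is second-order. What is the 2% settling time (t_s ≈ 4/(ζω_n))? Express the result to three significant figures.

t_s ≈ 0.0000483 s

For a series RLC circuit (capacitor voltage as output), ω_n = 1/√(LC) = 1/√(40.0 µH · 1.86 µF) = 116000 rad/s.
ζ = (R/2)·√(C/L) = (6.63/2)·√(1.86 µF/40.0 µH) = 0.715.
t_s ≈ 4/(ζω_n) = 0.0000483 s.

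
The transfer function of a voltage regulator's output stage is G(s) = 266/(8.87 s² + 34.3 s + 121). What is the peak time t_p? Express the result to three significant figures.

t_p ≈ 0.998 s

Dividing through by 8.87: denominator becomes s² + 3.867 s + 13.64.
So ω_n = √13.64 = 3.69 rad/s and ζ = 3.867/(2·3.69) = 0.523.
The damped frequency ω_d = ω_n√(1−ζ²) = 3.15 rad/s. t_p = π/ω_d = 0.998 s.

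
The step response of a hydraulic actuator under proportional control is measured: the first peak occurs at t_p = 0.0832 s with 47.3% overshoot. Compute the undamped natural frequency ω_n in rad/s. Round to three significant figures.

The overshoot fixes ζ = −ln(OS)/√(π²+ln²(OS)) = 0.232.
From t_p = π/ω_d, ω_d = π/0.0832 = 37.8 rad/s, so ω_n = ω_d/√(1−ζ²) = 38.8 rad/s.

ω_n ≈ 38.8 rad/s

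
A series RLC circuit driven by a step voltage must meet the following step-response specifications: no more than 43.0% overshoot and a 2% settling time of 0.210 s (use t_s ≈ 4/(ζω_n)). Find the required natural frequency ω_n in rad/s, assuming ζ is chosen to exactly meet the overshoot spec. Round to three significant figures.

ω_n ≈ 73.4 rad/s

ζ = −ln(OS)/√(π² + (ln OS)²). With OS = 0.430, ln OS = −0.8440 and ζ = 0.8440/3.253 = 0.259.
Then ω_n = 4/(ζ t_s) = 4/(0.259 × 0.210) = 73.4 rad/s.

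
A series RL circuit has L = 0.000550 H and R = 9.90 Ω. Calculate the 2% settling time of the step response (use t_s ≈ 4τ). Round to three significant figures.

τ = L/R = 0.000550/9.90 = 0.0000556 s.
t_s ≈ 4τ = 0.000222 s.

t_s ≈ 0.000222 s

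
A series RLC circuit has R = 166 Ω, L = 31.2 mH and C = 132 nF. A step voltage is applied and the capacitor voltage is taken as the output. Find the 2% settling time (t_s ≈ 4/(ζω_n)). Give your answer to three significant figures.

For a series RLC circuit (capacitor voltage as output), ω_n = 1/√(LC) = 1/√(31.2 mH · 132 nF) = 15600 rad/s.
ζ = (R/2)·√(C/L) = (166/2)·√(132 nF/31.2 mH) = 0.171.
t_s ≈ 4/(ζω_n) = 0.00150 s.

t_s ≈ 0.00150 s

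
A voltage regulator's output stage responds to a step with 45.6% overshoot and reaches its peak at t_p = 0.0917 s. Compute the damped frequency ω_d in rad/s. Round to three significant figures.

t_p = π/ω_d, so ω_d = π/0.0917 = 34.3 rad/s.

ω_d ≈ 34.3 rad/s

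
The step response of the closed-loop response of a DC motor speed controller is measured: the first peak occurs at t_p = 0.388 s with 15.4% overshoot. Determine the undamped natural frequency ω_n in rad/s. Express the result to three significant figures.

ζ from %OS: ζ = |ln 0.154|/√(π²+ln²0.154) = 0.512.
From t_p = π/ω_d, ω_d = π/0.388 = 8.10 rad/s, so ω_n = ω_d/√(1−ζ²) = 9.42 rad/s.

ω_n ≈ 9.42 rad/s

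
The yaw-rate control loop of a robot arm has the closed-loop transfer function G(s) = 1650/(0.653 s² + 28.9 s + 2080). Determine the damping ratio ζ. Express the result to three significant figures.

ζ ≈ 0.392

Dividing through by 0.653: denominator becomes s² + 44.26 s + 3185.
So ω_n = √3185 = 56.4 rad/s and ζ = 44.26/(2·56.4) = 0.392.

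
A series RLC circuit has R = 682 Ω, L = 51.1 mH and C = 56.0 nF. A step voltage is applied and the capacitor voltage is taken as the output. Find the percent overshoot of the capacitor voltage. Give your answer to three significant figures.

%OS ≈ 30.1%

For a series RLC circuit (capacitor voltage as output), ω_n = 1/√(LC) = 1/√(51.1 mH · 56.0 nF) = 18700 rad/s.
ζ = (R/2)·√(C/L) = (682/2)·√(56.0 nF/51.1 mH) = 0.357.
Overshoot: exp(−π·0.357/√(1−0.357²)) = 0.301, i.e. 30.1%.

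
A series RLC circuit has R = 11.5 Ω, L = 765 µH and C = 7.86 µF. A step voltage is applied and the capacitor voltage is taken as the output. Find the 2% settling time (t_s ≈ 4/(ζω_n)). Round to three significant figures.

For a series RLC circuit (capacitor voltage as output), ω_n = 1/√(LC) = 1/√(765 µH · 7.86 µF) = 12900 rad/s.
ζ = (R/2)·√(C/L) = (11.5/2)·√(7.86 µF/765 µH) = 0.583.
t_s ≈ 4/(ζω_n) = 0.000532 s.

t_s ≈ 0.000532 s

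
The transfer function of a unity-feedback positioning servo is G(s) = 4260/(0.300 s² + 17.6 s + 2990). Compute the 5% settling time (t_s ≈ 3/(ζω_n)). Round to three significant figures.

Dividing through by 0.300: denominator becomes s² + 58.67 s + 9967.
So ω_n = √9967 = 99.8 rad/s and ζ = 58.67/(2·99.8) = 0.294.
t_s ≈ 3/(ζω_n) = 0.102 s.

t_s ≈ 0.102 s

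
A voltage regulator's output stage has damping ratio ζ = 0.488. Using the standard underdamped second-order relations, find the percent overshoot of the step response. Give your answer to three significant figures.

For an underdamped second-order system, %OS = 100·exp(−πζ/√(1−ζ²)).
πζ/√(1−ζ²) = π·0.488/√(1−0.238) = 1.756, so %OS = 100·e^(−1.756) = 17.3%.

%OS ≈ 17.3%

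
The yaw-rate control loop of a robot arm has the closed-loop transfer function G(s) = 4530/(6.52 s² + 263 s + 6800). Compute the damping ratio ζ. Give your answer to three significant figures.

Dividing through by 6.52: denominator becomes s² + 40.34 s + 1043.
So ω_n = √1043 = 32.3 rad/s and ζ = 40.34/(2·32.3) = 0.625.

ζ ≈ 0.625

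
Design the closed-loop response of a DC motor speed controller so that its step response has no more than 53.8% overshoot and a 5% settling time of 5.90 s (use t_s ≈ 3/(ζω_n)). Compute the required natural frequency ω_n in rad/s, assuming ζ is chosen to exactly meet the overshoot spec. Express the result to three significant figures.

ω_n ≈ 2.63 rad/s

From %OS = 100·exp(−πζ/√(1−ζ²)), invert to get ζ = −ln(OS)/√(π² + ln²(OS)) with OS = 0.538.
−ln 0.538 = 0.6199, so ζ = 0.6199/√(π² + 0.3843) = 0.194.
From t_s ≈ 3/(ζω_n): ω_n = 3/(ζ·t_s) = 3/(0.194·5.90) = 2.63 rad/s.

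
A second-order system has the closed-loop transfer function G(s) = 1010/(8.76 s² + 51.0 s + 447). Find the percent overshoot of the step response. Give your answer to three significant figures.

%OS ≈ 24.6%

Dividing through by 8.76: denominator becomes s² + 5.822 s + 51.03.
So ω_n = √51.03 = 7.14 rad/s and ζ = 5.822/(2·7.14) = 0.408.
%OS = 100·exp(−πζ/√(1−ζ²)) = 24.6%.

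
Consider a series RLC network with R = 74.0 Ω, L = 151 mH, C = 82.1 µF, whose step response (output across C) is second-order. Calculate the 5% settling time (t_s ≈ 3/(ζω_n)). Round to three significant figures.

t_s ≈ 0.0122 s

For a series RLC circuit (capacitor voltage as output), ω_n = 1/√(LC) = 1/√(151 mH · 82.1 µF) = 284 rad/s.
ζ = (R/2)·√(C/L) = (74.0/2)·√(82.1 µF/151 mH) = 0.863.
t_s ≈ 3/(ζω_n) = 0.0122 s.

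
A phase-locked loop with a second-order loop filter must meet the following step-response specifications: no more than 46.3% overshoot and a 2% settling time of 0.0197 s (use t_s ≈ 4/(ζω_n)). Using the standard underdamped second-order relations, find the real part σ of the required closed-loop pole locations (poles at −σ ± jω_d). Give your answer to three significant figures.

The settling-time spec alone fixes σ = ζω_n = 4/t_s = 4/0.0197 = 203.
(Overshoot then fixes ζ = 0.238 and hence ω_d = σ·√(1−ζ²)/ζ = 828 rad/s.)

σ ≈ 203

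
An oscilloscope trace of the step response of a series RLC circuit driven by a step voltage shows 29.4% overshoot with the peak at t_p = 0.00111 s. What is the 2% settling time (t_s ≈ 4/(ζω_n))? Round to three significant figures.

From the overshoot, ζ = −ln(OS)/√(π²+ln²(OS)) = 0.363.
t_p = π/ω_d ⇒ ω_d = 2830 rad/s; then ω_n = ω_d/√(1−ζ²) = 3040 rad/s.
t_s ≈ 4/(ζω_n) = 4/(0.363·3040) = 0.00363 s.

t_s ≈ 0.00363 s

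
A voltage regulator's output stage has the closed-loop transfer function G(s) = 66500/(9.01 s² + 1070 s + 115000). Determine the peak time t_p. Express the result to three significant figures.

t_p ≈ 0.0327 s

Dividing through by 9.01: denominator becomes s² + 118.8 s + 12760.
So ω_n = √12760 = 113 rad/s and ζ = 118.8/(2·113) = 0.526.
ω_d = 113·√(1 − 0.526²) = 96.1 rad/s. t_p = π/ω_d = 0.0327 s.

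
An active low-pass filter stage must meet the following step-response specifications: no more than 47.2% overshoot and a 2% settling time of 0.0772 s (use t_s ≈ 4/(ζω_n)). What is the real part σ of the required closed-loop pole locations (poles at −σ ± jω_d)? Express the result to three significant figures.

σ ≈ 51.8

The settling-time spec alone fixes σ = ζω_n = 4/t_s = 4/0.0772 = 51.8.
(Overshoot then fixes ζ = 0.232 and hence ω_d = σ·√(1−ζ²)/ζ = 217 rad/s.)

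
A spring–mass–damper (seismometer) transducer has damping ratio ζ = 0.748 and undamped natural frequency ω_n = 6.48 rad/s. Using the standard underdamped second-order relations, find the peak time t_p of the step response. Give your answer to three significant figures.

The damped frequency is ω_d = ω_n√(1−ζ²) = 6.48·√(1−0.560) = 4.30 rad/s.
Peak time t_p = π/ω_d = π/4.30 = 0.730 s.

t_p ≈ 0.730 s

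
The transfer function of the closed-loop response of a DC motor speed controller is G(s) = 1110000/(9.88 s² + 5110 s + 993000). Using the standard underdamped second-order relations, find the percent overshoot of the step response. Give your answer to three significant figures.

Dividing through by 9.88: denominator becomes s² + 517.2 s + 100500.
So ω_n = √100500 = 317 rad/s and ζ = 517.2/(2·317) = 0.816.
%OS = 100 e^{−πζ/√(1−ζ²)} with ζ = 0.816 gives 1.19%.

%OS ≈ 1.19%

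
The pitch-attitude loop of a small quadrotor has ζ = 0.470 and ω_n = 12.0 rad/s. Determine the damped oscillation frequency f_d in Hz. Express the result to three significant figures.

f_d ≈ 1.69 Hz

ω_d = ω_n√(1−ζ²) = 12.0·√0.779 = 10.6 rad/s.
f_d = ω_d/(2π) = 1.69 Hz.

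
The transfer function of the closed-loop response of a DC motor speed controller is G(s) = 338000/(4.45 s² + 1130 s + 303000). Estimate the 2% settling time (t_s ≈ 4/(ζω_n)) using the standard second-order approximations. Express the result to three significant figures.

Dividing through by 4.45: denominator becomes s² + 253.9 s + 68090.
So ω_n = √68090 = 261 rad/s and ζ = 253.9/(2·261) = 0.487.
t_s ≈ 4/(ζω_n) = 0.0315 s.

t_s ≈ 0.0315 s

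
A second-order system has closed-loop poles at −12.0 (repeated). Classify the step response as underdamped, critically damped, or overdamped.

Since there is a repeated negative-real pole, the response is critically damped.

critically damped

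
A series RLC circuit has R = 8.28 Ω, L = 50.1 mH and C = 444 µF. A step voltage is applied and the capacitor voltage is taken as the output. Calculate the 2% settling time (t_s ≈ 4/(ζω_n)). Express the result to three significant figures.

For a series RLC circuit (capacitor voltage as output), ω_n = 1/√(LC) = 1/√(50.1 mH · 444 µF) = 212 rad/s.
ζ = (R/2)·√(C/L) = (8.28/2)·√(444 µF/50.1 mH) = 0.390.
t_s ≈ 4/(ζω_n) = 0.0484 s.

t_s ≈ 0.0484 s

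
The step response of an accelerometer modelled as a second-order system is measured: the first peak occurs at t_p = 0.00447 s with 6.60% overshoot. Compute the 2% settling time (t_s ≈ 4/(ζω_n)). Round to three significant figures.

t_s ≈ 0.00658 s

ζ from %OS: ζ = |ln 0.0660|/√(π²+ln²0.0660) = 0.654.
t_p = π/ω_d ⇒ ω_d = 703 rad/s; then ω_n = ω_d/√(1−ζ²) = 929 rad/s.
t_s ≈ 4/(ζω_n) = 4/(0.654·929) = 0.00658 s.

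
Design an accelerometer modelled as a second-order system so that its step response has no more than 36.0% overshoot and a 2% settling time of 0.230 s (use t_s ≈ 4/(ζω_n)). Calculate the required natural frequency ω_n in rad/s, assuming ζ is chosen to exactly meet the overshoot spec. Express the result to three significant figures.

ω_n ≈ 56.2 rad/s

From %OS = 100·exp(−πζ/√(1−ζ²)), invert to get ζ = −ln(OS)/√(π² + ln²(OS)) with OS = 0.360.
−ln 0.360 = 1.022, so ζ = 1.022/√(π² + 1.044) = 0.309.
Then ω_n = 4/(ζ t_s) = 4/(0.309 × 0.230) = 56.2 rad/s.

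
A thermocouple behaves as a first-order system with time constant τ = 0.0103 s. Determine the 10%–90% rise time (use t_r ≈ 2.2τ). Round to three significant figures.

t_r ≈ 2.2τ = 0.0227 s.

t_r ≈ 0.0227 s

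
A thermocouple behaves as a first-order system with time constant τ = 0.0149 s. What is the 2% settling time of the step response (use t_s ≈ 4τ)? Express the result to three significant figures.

t_s ≈ 0.0596 s

t_s ≈ 4τ = 0.0596 s.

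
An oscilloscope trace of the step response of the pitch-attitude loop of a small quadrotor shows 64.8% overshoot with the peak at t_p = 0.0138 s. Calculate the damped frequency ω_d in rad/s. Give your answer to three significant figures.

ω_d ≈ 228 rad/s

t_p = π/ω_d, so ω_d = π/0.0138 = 228 rad/s.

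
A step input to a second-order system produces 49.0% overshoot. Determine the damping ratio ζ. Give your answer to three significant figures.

ζ = −ln(OS)/√(π² + (ln OS)²). With OS = 0.490, ln OS = −0.7133 and ζ = 0.7133/3.222 = 0.221.

ζ ≈ 0.221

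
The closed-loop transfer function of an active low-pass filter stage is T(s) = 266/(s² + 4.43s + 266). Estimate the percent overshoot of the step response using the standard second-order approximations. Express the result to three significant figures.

%OS ≈ 65.0%

Comparing the denominator to s² + 2ζω_n s + ω_n²: ω_n = √266 = 16.3 rad/s, and 2ζω_n = 4.43 so ζ = 4.43/(2·16.3) = 0.136.
%OS = 100 e^{−πζ/√(1−ζ²)} with ζ = 0.136 gives 65.0%.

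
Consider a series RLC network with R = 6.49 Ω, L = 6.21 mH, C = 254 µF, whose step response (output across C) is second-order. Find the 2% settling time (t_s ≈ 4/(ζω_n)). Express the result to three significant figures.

t_s ≈ 0.00765 s

For a series RLC circuit (capacitor voltage as output), ω_n = 1/√(LC) = 1/√(6.21 mH · 254 µF) = 796 rad/s.
ζ = (R/2)·√(C/L) = (6.49/2)·√(254 µF/6.21 mH) = 0.656.
t_s ≈ 4/(ζω_n) = 0.00765 s.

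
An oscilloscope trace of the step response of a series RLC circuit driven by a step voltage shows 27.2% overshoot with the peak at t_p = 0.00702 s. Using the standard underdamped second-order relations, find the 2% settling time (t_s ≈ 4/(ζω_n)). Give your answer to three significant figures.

t_s ≈ 0.0216 s

ζ from %OS: ζ = |ln 0.272|/√(π²+ln²0.272) = 0.383.
t_p = π/ω_d ⇒ ω_d = 448 rad/s; then ω_n = ω_d/√(1−ζ²) = 484 rad/s.
t_s ≈ 4/(ζω_n) = 4/(0.383·484) = 0.0216 s.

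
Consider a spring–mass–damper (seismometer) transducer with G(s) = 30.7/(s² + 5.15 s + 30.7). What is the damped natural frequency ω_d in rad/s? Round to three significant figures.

ω_n = √30.7 = 5.54 rad/s; ζ = 5.15/(2·5.54) = 0.465.
ω_d = 5.54·√(1 − 0.465²) = 4.91 rad/s.

ω_d ≈ 4.91 rad/s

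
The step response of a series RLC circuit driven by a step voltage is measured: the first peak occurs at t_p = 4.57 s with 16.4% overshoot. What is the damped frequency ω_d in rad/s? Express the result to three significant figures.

ω_d ≈ 0.687 rad/s

t_p = π/ω_d, so ω_d = π/4.57 = 0.687 rad/s.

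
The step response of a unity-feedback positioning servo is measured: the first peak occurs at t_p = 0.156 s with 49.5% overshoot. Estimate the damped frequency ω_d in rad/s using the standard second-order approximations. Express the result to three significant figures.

t_p = π/ω_d, so ω_d = π/0.156 = 20.1 rad/s.

ω_d ≈ 20.1 rad/s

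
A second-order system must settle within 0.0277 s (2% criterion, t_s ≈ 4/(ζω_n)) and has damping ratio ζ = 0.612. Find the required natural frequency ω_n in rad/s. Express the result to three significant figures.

ω_n ≈ 236 rad/s

Rearranging t_s ≈ 4/(ζω_n) gives ω_n = 4/(ζ·t_s) = 4/(0.612 × 0.0277) = 236 rad/s.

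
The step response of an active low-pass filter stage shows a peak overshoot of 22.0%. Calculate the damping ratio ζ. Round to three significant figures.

ζ ≈ 0.434

ζ = −ln(OS)/√(π² + (ln OS)²). With OS = 0.220, ln OS = −1.514 and ζ = 1.514/3.487 = 0.434.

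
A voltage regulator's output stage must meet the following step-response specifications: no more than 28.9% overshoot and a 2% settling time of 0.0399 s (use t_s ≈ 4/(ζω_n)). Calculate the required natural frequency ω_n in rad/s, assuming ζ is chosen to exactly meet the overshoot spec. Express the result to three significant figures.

ζ = −ln(OS)/√(π² + (ln OS)²). With OS = 0.289, ln OS = −1.241 and ζ = 1.241/3.378 = 0.367.
From t_s ≈ 4/(ζω_n): ω_n = 4/(ζ·t_s) = 4/(0.367·0.0399) = 273 rad/s.

ω_n ≈ 273 rad/s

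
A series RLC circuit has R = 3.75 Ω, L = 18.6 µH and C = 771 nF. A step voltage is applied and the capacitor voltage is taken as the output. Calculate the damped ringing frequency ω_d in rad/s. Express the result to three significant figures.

ω_d ≈ 244000 rad/s

For a series RLC circuit (capacitor voltage as output), ω_n = 1/√(LC) = 1/√(18.6 µH · 771 nF) = 264000 rad/s.
ζ = (R/2)·√(C/L) = (3.75/2)·√(771 nF/18.6 µH) = 0.382.
The damped frequency ω_d = ω_n√(1−ζ²) = 244000 rad/s.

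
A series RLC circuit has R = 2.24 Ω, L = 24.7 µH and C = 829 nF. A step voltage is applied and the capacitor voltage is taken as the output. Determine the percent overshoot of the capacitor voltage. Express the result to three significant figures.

For a series RLC circuit (capacitor voltage as output), ω_n = 1/√(LC) = 1/√(24.7 µH · 829 nF) = 221000 rad/s.
ζ = (R/2)·√(C/L) = (2.24/2)·√(829 nF/24.7 µH) = 0.205.
%OS = 100 e^{−πζ/√(1−ζ²)} with ζ = 0.205 gives 51.8%.

%OS ≈ 51.8%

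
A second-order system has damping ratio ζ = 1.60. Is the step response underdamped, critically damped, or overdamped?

overdamped

Since ζ = 1.60 > 1, the system is overdamped.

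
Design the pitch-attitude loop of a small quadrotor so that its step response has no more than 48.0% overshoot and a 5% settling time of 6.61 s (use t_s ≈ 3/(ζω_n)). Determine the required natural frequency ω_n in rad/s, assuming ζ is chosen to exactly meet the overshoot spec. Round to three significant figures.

ζ = −ln(OS)/√(π² + (ln OS)²). With OS = 0.480, ln OS = −0.7340 and ζ = 0.7340/3.226 = 0.228.
Then ω_n = 3/(ζ t_s) = 3/(0.228 × 6.61) = 1.99 rad/s.

ω_n ≈ 1.99 rad/s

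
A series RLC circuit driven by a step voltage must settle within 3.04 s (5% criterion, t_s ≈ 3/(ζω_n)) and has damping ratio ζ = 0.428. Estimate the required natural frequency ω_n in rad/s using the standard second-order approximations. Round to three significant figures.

Rearranging t_s ≈ 3/(ζω_n) gives ω_n = 3/(ζ·t_s) = 3/(0.428 × 3.04) = 2.31 rad/s.

ω_n ≈ 2.31 rad/s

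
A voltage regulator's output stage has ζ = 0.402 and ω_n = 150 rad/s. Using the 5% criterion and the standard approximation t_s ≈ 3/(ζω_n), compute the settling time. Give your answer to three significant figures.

t_s ≈ 3/(ζω_n) = 3/(0.402 × 150) = 0.0498 s.

t_s ≈ 0.0498 s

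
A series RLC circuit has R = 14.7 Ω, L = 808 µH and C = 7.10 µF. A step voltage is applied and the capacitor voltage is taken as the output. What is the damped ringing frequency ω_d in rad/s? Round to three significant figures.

For a series RLC circuit (capacitor voltage as output), ω_n = 1/√(LC) = 1/√(808 µH · 7.10 µF) = 13200 rad/s.
ζ = (R/2)·√(C/L) = (14.7/2)·√(7.10 µF/808 µH) = 0.689.
The damped frequency ω_d = ω_n√(1−ζ²) = 9570 rad/s.

ω_d ≈ 9570 rad/s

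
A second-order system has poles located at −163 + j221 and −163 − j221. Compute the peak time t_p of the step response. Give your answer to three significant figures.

t_p ≈ 0.0142 s

t_p = π/ω_d with ω_d = 221 (the imaginary part), so t_p = 0.0142 s.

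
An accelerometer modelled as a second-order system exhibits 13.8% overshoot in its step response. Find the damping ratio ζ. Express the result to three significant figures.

Inverting the overshoot relation: ζ = |ln 0.138|/√(π² + ln²0.138) = 0.533.

ζ ≈ 0.533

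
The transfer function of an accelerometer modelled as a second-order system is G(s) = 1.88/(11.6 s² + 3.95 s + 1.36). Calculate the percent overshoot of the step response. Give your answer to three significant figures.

Dividing through by 11.6: denominator becomes s² + 0.3405 s + 0.1172.
So ω_n = √0.1172 = 0.342 rad/s and ζ = 0.3405/(2·0.342) = 0.497.
%OS = 100 e^{−πζ/√(1−ζ²)} with ζ = 0.497 gives 16.5%.

%OS ≈ 16.5%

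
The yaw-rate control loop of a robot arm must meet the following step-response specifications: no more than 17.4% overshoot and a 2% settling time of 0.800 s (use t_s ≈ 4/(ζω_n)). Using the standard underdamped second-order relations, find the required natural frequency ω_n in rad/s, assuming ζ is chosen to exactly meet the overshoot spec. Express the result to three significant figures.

ω_n ≈ 10.3 rad/s

From %OS = 100·exp(−πζ/√(1−ζ²)), invert to get ζ = −ln(OS)/√(π² + ln²(OS)) with OS = 0.174.
−ln 0.174 = 1.749, so ζ = 1.749/√(π² + 3.058) = 0.486.
Then ω_n = 4/(ζ t_s) = 4/(0.486 × 0.800) = 10.3 rad/s.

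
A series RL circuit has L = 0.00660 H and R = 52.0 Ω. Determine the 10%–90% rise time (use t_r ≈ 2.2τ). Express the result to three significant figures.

τ = L/R = 0.00660/52.0 = 0.000127 s.
t_r ≈ 2.2τ = 0.000279 s.

t_r ≈ 0.000279 s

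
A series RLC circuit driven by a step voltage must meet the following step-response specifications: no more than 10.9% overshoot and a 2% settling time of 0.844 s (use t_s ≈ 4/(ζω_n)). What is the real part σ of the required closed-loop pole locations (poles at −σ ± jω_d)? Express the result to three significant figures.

σ ≈ 4.74

The settling-time spec alone fixes σ = ζω_n = 4/t_s = 4/0.844 = 4.74.
(Overshoot then fixes ζ = 0.576 and hence ω_d = σ·√(1−ζ²)/ζ = 6.72 rad/s.)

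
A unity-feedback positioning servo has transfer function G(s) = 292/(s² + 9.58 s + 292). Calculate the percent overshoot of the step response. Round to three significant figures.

Matching coefficients with s² + 2ζω_n s + ω_n² gives ω_n² = 292 ⇒ ω_n = 17.1 rad/s, and ζ = 9.58/(2ω_n) = 0.280.
%OS = 100 e^{−πζ/√(1−ζ²)} with ζ = 0.280 gives 40.0%.

%OS ≈ 40.0%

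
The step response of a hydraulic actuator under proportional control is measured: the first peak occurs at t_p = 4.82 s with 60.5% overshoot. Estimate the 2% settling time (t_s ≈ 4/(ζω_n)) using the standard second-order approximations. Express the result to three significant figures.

t_s ≈ 38.4 s

ζ from %OS: ζ = |ln 0.605|/√(π²+ln²0.605) = 0.158.
From t_p = π/ω_d, ω_d = π/4.82 = 0.652 rad/s, so ω_n = ω_d/√(1−ζ²) = 0.660 rad/s.
t_s ≈ 4/(ζω_n) = 4/(0.158·0.660) = 38.4 s.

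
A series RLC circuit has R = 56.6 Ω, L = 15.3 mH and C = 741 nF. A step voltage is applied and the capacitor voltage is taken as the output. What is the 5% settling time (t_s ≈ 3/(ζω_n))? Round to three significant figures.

For a series RLC circuit (capacitor voltage as output), ω_n = 1/√(LC) = 1/√(15.3 mH · 741 nF) = 9390 rad/s.
ζ = (R/2)·√(C/L) = (56.6/2)·√(741 nF/15.3 mH) = 0.197.
t_s ≈ 3/(ζω_n) = 0.00162 s.

t_s ≈ 0.00162 s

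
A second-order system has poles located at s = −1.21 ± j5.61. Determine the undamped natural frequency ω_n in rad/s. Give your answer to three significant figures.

ω_n ≈ 5.74 rad/s

With σ = 1.21, ω_d = 5.61: ω_n = √(σ²+ω_d²) = 5.74 rad/s, ζ = σ/ω_n = 0.211.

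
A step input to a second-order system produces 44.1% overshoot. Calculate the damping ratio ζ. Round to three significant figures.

ζ ≈ 0.252

From %OS = 100·exp(−πζ/√(1−ζ²)), invert to get ζ = −ln(OS)/√(π² + ln²(OS)) with OS = 0.441.
−ln 0.441 = 0.8187, so ζ = 0.8187/√(π² + 0.6703) = 0.252.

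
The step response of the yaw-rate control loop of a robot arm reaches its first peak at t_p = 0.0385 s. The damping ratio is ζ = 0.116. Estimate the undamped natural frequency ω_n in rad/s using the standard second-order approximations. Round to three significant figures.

Peak time t_p = π/ω_d, so ω_d = π/t_p = π/0.0385 = 81.6 rad/s.
ω_n = ω_d/√(1−ζ²) = 81.6/√0.987 = 82.2 rad/s.

ω_n ≈ 82.2 rad/s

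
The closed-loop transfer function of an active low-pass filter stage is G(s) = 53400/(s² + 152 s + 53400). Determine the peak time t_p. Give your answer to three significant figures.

ω_n = √53400 = 231 rad/s; ζ = 152/(2·231) = 0.329.
ω_d = 231·√(1 − 0.329²) = 218 rad/s. Then t_p = π/ω_d = 0.0144 s.

t_p ≈ 0.0144 s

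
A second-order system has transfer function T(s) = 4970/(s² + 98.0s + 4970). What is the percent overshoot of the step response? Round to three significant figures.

%OS ≈ 4.80%

ω_n = √4970 = 70.5 rad/s; ζ = 98.0/(2·70.5) = 0.695.
Overshoot: exp(−π·0.695/√(1−0.695²)) = 0.0480, i.e. 4.80%.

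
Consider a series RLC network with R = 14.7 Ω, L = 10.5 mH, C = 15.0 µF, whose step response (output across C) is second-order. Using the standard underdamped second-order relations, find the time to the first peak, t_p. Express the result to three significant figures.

t_p ≈ 0.00130 s

For a series RLC circuit (capacitor voltage as output), ω_n = 1/√(LC) = 1/√(10.5 mH · 15.0 µF) = 2520 rad/s.
ζ = (R/2)·√(C/L) = (14.7/2)·√(15.0 µF/10.5 mH) = 0.278.
ω_d = 2520·√(1 − 0.278²) = 2420 rad/s. t_p = π/ω_d = 0.00130 s.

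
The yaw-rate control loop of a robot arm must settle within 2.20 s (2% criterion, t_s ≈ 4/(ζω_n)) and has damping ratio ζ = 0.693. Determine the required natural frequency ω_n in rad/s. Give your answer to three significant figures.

ω_n ≈ 2.62 rad/s

Rearranging t_s ≈ 4/(ζω_n) gives ω_n = 4/(ζ·t_s) = 4/(0.693 × 2.20) = 2.62 rad/s.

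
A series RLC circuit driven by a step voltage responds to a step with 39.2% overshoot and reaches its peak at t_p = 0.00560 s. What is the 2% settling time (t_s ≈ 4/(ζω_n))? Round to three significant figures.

The overshoot fixes ζ = −ln(OS)/√(π²+ln²(OS)) = 0.286.
From t_p = π/ω_d, ω_d = π/0.00560 = 561 rad/s, so ω_n = ω_d/√(1−ζ²) = 585 rad/s.
t_s ≈ 4/(ζω_n) = 4/(0.286·585) = 0.0239 s.

t_s ≈ 0.0239 s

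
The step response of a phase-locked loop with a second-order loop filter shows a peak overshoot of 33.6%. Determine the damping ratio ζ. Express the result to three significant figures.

ζ ≈ 0.328

Inverting the overshoot relation: ζ = |ln 0.336|/√(π² + ln²0.336) = 0.328.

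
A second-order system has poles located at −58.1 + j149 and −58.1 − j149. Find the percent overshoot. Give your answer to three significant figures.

%OS ≈ 29.4%

The poles are at −σ ± jω_d with σ = 58.1 and ω_d = 149, so ω_n = √(σ²+ω_d²) = 160 rad/s and ζ = σ/ω_n = 0.363.
Overshoot: exp(−π·0.363/√(1−0.363²)) = 0.294, i.e. 29.4%.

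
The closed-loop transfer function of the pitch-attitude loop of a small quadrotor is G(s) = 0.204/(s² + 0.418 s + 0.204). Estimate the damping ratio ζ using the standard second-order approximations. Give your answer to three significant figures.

ζ ≈ 0.463

ω_n = √0.204 = 0.452 rad/s; ζ = 0.418/(2·0.452) = 0.463.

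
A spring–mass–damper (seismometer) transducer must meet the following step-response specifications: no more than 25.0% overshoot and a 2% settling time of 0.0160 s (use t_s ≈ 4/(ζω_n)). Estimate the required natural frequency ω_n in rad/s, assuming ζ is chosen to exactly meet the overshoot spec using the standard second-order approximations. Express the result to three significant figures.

ζ = −ln(OS)/√(π² + (ln OS)²). With OS = 0.250, ln OS = −1.386 and ζ = 1.386/3.434 = 0.404.
Then ω_n = 4/(ζ t_s) = 4/(0.404 × 0.0160) = 619 rad/s.

ω_n ≈ 619 rad/s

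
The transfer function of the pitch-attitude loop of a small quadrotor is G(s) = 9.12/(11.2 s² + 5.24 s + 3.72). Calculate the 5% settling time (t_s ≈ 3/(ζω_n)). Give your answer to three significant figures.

Dividing through by 11.2: denominator becomes s² + 0.4679 s + 0.3321.
So ω_n = √0.3321 = 0.576 rad/s and ζ = 0.4679/(2·0.576) = 0.406.
t_s ≈ 3/(ζω_n) = 12.8 s.

t_s ≈ 12.8 s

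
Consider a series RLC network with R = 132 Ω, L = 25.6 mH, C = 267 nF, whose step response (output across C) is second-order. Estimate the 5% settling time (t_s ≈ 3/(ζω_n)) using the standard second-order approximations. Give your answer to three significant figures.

t_s ≈ 0.00116 s

For a series RLC circuit (capacitor voltage as output), ω_n = 1/√(LC) = 1/√(25.6 mH · 267 nF) = 12100 rad/s.
ζ = (R/2)·√(C/L) = (132/2)·√(267 nF/25.6 mH) = 0.213.
t_s ≈ 3/(ζω_n) = 0.00116 s.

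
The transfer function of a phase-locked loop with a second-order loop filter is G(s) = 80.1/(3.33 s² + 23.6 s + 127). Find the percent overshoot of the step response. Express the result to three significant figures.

Dividing through by 3.33: denominator becomes s² + 7.087 s + 38.14.
So ω_n = √38.14 = 6.18 rad/s and ζ = 7.087/(2·6.18) = 0.574.
%OS = 100·exp(−πζ/√(1−ζ²)) = 11.1%.

%OS ≈ 11.1%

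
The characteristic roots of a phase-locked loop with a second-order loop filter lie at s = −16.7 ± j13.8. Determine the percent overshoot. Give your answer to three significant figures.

%OS ≈ 2.23%

|pole| = ω_n = √(16.7² + 13.8²) = 21.7 rad/s; ζ = cos θ = σ/ω_n = 0.771.
%OS = 100 e^{−πζ/√(1−ζ²)} with ζ = 0.771 gives 2.23%.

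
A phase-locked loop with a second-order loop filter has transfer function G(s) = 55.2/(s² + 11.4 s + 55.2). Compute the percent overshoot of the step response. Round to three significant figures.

Matching coefficients with s² + 2ζω_n s + ω_n² gives ω_n² = 55.2 ⇒ ω_n = 7.43 rad/s, and ζ = 11.4/(2ω_n) = 0.767.
%OS = 100·exp(−πζ/√(1−ζ²)) = 2.33%.

%OS ≈ 2.33%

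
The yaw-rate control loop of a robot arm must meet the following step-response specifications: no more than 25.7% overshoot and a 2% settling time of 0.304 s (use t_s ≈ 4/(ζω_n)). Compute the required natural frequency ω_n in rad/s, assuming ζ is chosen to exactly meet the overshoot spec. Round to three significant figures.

Inverting the overshoot relation: ζ = |ln 0.257|/√(π² + ln²0.257) = 0.397.
Then ω_n = 4/(ζ t_s) = 4/(0.397 × 0.304) = 33.1 rad/s.

ω_n ≈ 33.1 rad/s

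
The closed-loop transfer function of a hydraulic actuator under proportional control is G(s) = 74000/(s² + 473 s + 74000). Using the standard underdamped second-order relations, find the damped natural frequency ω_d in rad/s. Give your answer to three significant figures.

ω_n = √74000 = 272 rad/s; ζ = 473/(2·272) = 0.869.
The damped frequency ω_d = ω_n√(1−ζ²) = 134 rad/s.

ω_d ≈ 134 rad/s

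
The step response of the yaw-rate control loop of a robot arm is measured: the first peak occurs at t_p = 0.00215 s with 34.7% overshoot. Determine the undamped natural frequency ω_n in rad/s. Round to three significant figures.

ω_n ≈ 1540 rad/s

The overshoot fixes ζ = −ln(OS)/√(π²+ln²(OS)) = 0.319.
From t_p = π/ω_d, ω_d = π/0.00215 = 1460 rad/s, so ω_n = ω_d/√(1−ζ²) = 1540 rad/s.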